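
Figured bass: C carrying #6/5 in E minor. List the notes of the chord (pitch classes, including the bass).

C, E, G, A#

The written figures #6/5 are shorthand for 6/5/3: the 3 is implied.
A third above C in this key is E.
A fifth above C in this key is G.
A sixth above C in this key is A, raised to A# by the sharp.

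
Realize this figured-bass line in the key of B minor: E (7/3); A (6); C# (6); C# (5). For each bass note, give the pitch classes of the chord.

E (7/5/3): E, G, B, D.
A (6/3): A, C#, F#.
C# (6/3): C#, E, A.
C# (5/3): C#, E, G.

E, G, B, D | A, C#, F# | C#, E, A | C#, E, G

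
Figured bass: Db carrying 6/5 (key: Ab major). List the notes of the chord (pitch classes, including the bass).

Db, F, Ab, Bb

The written figures 6/5 are shorthand for 6/5/3: the 3 is implied.
A third above Db in this key is F.
A fifth above Db in this key is Ab.
A sixth above Db in this key is Bb.
Together with the bass Db, this spells Bb minor seventh in first inversion.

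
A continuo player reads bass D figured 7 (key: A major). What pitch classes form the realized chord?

The written figures 7 are shorthand for 7/5/3: the 5/3 are implied.
A third above D in this key is F#.
A fifth above D in this key is A.
A seventh above D in this key is C#.
Together with the bass D, this spells D major seventh in root position.

D, F#, A, C#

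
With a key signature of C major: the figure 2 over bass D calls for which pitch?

E

Counting 1 letter step above D lands on E; in C major, that letter is E.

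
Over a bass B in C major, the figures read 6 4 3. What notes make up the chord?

B, D, E, G

A third above B in this key is D.
A fourth above B in this key is E.
A sixth above B in this key is G.
Together with the bass B, this spells E minor seventh in second inversion.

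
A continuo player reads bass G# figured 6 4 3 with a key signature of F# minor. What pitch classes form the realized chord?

G#, B, C#, E

A third above G# in this key is B.
A fourth above G# in this key is C#.
A sixth above G# in this key is E.
Together with the bass G#, this spells C# minor seventh in second inversion.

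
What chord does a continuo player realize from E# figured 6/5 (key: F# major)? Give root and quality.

C# dominant seventh

The figures 6/5 indicate a seventh chord in first inversion.
In first inversion the root lies a sixth above the bass: a sixth above E# in F# major is C#.
The chord tones are E#, G#, B, C#, giving C# dominant seventh.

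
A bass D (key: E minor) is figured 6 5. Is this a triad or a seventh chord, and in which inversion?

6 5 is shorthand for 6/5/3.
Intervals of 6/5/3 above the bass form a seventh chord; the bass is the third, so this is first inversion.

seventh chord, first inversion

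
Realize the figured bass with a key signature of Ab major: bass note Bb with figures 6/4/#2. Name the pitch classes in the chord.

A second above Bb in this key is C, raised to C# by the sharp.
A fourth above Bb in this key is Eb.
A sixth above Bb in this key is G.

Bb, C#, Eb, G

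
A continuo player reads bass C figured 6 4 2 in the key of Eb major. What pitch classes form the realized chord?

C, D, F, Ab

A second above C in this key is D.
A fourth above C in this key is F.
A sixth above C in this key is Ab.
Together with the bass C, this spells D half-diminished seventh in third inversion.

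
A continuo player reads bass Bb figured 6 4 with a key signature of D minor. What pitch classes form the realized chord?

A fourth above Bb in this key is E.
A sixth above Bb in this key is G.
Together with the bass Bb, this spells E diminished in second inversion.

Bb, E, G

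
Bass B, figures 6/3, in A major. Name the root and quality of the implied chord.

The figures 6/3 indicate a triad in first inversion.
In first inversion the root lies a sixth above the bass: a sixth above B in A major is G#.
The chord tones are B, D, G#, giving G# diminished.

G# diminished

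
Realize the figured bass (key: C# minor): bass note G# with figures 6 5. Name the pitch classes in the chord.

The written figures 6 5 are shorthand for 6/5/3: the 3 is implied.
A third above G# in this key is B.
A fifth above G# in this key is D#.
A sixth above G# in this key is E.
Together with the bass G#, this spells E major seventh in first inversion.

G#, B, D#, E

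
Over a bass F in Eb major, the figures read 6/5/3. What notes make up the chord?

A third above F in this key is Ab.
A fifth above F in this key is C.
A sixth above F in this key is D.
Together with the bass F, this spells D half-diminished seventh in first inversion.

F, Ab, C, D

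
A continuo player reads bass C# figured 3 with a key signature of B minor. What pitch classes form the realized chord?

C#, E, G

The written figures 3 are shorthand for 5/3: the 5 is implied.
A third above C# in this key is E.
A fifth above C# in this key is G.
Together with the bass C#, this spells C# diminished in root position.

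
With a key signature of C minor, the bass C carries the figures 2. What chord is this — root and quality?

D half-diminished seventh

The figures 2 indicate a seventh chord in third inversion.
In third inversion the root lies a second above the bass: a second above C in C minor is D.
The chord tones are C, D, F, Ab, giving D half-diminished seventh.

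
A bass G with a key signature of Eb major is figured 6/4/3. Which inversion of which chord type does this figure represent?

seventh chord, second inversion

Intervals of 6/4/3 above the bass form a seventh chord; the bass is the fifth, so this is second inversion.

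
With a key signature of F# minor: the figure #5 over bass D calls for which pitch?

Counting 4 letter steps above D lands on A; in F# minor, that letter is A.
The #5 figure raises it a semitone, giving A#.

A#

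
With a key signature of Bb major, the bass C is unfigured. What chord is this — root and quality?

An unfigured bass indicates a triad in root position.
In root position the bass is the root, so the root is C.
The chord tones are C, Eb, G, giving C minor.

C minor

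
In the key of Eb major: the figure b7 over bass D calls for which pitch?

Counting 6 letter steps above D lands on C; in Eb major, that letter is C.
The b7 figure lowers it a semitone, giving Cb.

Cb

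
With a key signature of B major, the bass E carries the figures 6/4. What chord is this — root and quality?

A# diminished

The figures 6/4 indicate a triad in second inversion.
In second inversion the root lies a fourth above the bass: a fourth above E in B major is A#.
The chord tones are E, A#, C#, giving A# diminished.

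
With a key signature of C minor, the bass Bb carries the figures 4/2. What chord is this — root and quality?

The figures 4/2 indicate a seventh chord in third inversion.
In third inversion the root lies a second above the bass: a second above Bb in C minor is C.
The chord tones are Bb, C, Eb, G, giving C minor seventh.

C minor seventh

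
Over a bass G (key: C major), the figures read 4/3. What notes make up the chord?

G, B, C, E

The written figures 4/3 are shorthand for 6/4/3: the 6 is implied.
A third above G in this key is B.
A fourth above G in this key is C.
A sixth above G in this key is E.
Together with the bass G, this spells C major seventh in second inversion.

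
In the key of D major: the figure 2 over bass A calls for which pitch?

B

Counting 1 letter step above A lands on B; in D major, that letter is B.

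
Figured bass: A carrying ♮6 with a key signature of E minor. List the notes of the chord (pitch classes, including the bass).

A, C, F

The written figures ♮6 are shorthand for 6/3: the 3 is implied.
A third above A in this key is C.
A sixth above A in this key is F#, made natural (F) by the ♮ figure.
Together with the bass A, this spells F major in first inversion.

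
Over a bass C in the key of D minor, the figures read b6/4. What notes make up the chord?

C, F, Ab

A fourth above C in this key is F.
A sixth above C in this key is A, lowered to Ab by the flat.
Together with the bass C, this spells F minor in second inversion.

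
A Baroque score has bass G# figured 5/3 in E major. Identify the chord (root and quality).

The figures 5/3 indicate a triad in root position.
In root position the bass is the root, so the root is G#.
The chord tones are G#, B, D#, giving G# minor.

G# minor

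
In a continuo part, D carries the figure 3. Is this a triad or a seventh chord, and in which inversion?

triad, root position

3 is shorthand for 5/3.
Intervals of 5/3 above the bass form a triad; the bass is the root, so this is root position.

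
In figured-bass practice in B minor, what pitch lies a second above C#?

Counting 1 letter step above C# lands on D; in B minor, that letter is D.

D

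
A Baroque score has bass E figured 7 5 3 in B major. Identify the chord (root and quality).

The figures 7 5 3 indicate a seventh chord in root position.
In root position the bass is the root, so the root is E.
The chord tones are E, G#, B, D#, giving E major seventh.

E major seventh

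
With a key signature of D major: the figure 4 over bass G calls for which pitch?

Counting 3 letter steps above G lands on C; in D major, that letter is C#.

C#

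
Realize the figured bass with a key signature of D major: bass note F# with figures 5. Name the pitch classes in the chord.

F#, A, C#

The written figures 5 are shorthand for 5/3: the 3 is implied.
A third above F# in this key is A.
A fifth above F# in this key is C#.
Together with the bass F#, this spells F# minor in root position.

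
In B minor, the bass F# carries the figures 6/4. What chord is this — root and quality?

B minor

The figures 6/4 indicate a triad in second inversion.
In second inversion the root lies a fourth above the bass: a fourth above F# in B minor is B.
The chord tones are F#, B, D, giving B minor.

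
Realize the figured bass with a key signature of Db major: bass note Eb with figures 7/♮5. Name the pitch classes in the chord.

The written figures 7/♮5 are shorthand for 7/5/3: the 3 is implied.
A third above Eb in this key is Gb.
A fifth above Eb in this key is Bb, made natural (B) by the ♮ figure.
A seventh above Eb in this key is Db.

Eb, Gb, B, Db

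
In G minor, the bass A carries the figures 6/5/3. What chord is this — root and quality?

The figures 6/5/3 indicate a seventh chord in first inversion.
In first inversion the root lies a sixth above the bass: a sixth above A in G minor is F.
The chord tones are A, C, Eb, F, giving F dominant seventh.

F dominant seventh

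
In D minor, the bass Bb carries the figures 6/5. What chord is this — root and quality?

G minor seventh

The figures 6/5 indicate a seventh chord in first inversion.
In first inversion the root lies a sixth above the bass: a sixth above Bb in D minor is G.
The chord tones are Bb, D, F, G, giving G minor seventh.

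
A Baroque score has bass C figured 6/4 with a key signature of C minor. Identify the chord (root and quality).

F minor

The figures 6/4 indicate a triad in second inversion.
In second inversion the root lies a fourth above the bass: a fourth above C in C minor is F.
The chord tones are C, F, Ab, giving F minor.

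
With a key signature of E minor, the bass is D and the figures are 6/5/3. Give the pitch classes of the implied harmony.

A third above D in this key is F#.
A fifth above D in this key is A.
A sixth above D in this key is B.
Together with the bass D, this spells B minor seventh in first inversion.

D, F#, A, B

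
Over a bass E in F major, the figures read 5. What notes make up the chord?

E, G, Bb

The written figures 5 are shorthand for 5/3: the 3 is implied.
A third above E in this key is G.
A fifth above E in this key is Bb.
Together with the bass E, this spells E diminished in root position.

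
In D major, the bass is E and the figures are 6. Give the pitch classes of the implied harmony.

E, G, C#

The written figures 6 are shorthand for 6/3: the 3 is implied.
A third above E in this key is G.
A sixth above E in this key is C#.
Together with the bass E, this spells C# diminished in first inversion.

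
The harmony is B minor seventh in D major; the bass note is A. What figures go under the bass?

4/2

A is the seventh of B minor seventh, so the chord is in third inversion.
A seventh chord in third inversion is figured 6/4/2, conventionally abbreviated 4/2.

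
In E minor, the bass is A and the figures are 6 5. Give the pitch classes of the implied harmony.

A, C, E, F#

The written figures 6 5 are shorthand for 6/5/3: the 3 is implied.
A third above A in this key is C.
A fifth above A in this key is E.
A sixth above A in this key is F#.
Together with the bass A, this spells F# half-diminished seventh in first inversion.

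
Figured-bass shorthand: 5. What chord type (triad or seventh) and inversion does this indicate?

5 is shorthand for 5/3.
Intervals of 5/3 above the bass form a triad; the bass is the root, so this is root position.

triad, root position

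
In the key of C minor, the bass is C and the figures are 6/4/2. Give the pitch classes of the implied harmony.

C, D, F, Ab

A second above C in this key is D.
A fourth above C in this key is F.
A sixth above C in this key is Ab.
Together with the bass C, this spells D half-diminished seventh in third inversion.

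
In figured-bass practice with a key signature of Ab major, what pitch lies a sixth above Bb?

Counting 5 letter steps above Bb lands on G; in Ab major, that letter is G.

G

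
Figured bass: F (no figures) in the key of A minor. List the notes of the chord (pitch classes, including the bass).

F, A, C

An unfigured bass implies 5/3.
A third above F in this key is A.
A fifth above F in this key is C.
Together with the bass F, this spells F major in root position.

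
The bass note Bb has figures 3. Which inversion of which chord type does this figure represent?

triad, root position

3 is shorthand for 5/3.
Intervals of 5/3 above the bass form a triad; the bass is the root, so this is root position.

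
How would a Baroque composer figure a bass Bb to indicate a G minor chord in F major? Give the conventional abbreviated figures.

6

Bb is the third of G minor, so the chord is in first inversion.
A triad in first inversion is figured 6/3, conventionally abbreviated 6.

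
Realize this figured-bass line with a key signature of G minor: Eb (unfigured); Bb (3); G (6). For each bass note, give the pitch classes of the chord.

Eb, G, Bb | Bb, D, F | G, Bb, Eb

Eb (5/3): Eb, G, Bb.
Bb (5/3): Bb, D, F.
G (6/3): G, Bb, Eb.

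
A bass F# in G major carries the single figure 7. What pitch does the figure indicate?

E

Counting 6 letter steps above F# lands on E; in G major, that letter is E.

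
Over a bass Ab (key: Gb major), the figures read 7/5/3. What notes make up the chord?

Ab, Cb, Eb, Gb

A third above Ab in this key is Cb.
A fifth above Ab in this key is Eb.
A seventh above Ab in this key is Gb.
Together with the bass Ab, this spells Ab minor seventh in root position.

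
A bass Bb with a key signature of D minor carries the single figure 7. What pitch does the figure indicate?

Counting 6 letter steps above Bb lands on A; in D minor, that letter is A.

A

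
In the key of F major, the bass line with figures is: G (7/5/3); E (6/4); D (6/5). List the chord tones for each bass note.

G (7/5/3): G, Bb, D, F.
E (6/4): E, A, C.
D (6/5/3): D, F, A, Bb.

G, Bb, D, F | E, A, C | D, F, A, Bb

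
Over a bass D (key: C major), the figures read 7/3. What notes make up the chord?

D, F, A, C

The written figures 7/3 are shorthand for 7/5/3: the 5 is implied.
A third above D in this key is F.
A fifth above D in this key is A.
A seventh above D in this key is C.
Together with the bass D, this spells D minor seventh in root position.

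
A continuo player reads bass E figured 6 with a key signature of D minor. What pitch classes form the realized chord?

The written figures 6 are shorthand for 6/3: the 3 is implied.
A third above E in this key is G.
A sixth above E in this key is C.
Together with the bass E, this spells C major in first inversion.

E, G, C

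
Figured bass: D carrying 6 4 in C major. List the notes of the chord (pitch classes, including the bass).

D, G, B

A fourth above D in this key is G.
A sixth above D in this key is B.
Together with the bass D, this spells G major in second inversion.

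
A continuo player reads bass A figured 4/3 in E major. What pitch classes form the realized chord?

A, C#, D#, F#

The written figures 4/3 are shorthand for 6/4/3: the 6 is implied.
A third above A in this key is C#.
A fourth above A in this key is D#.
A sixth above A in this key is F#.
Together with the bass A, this spells D# half-diminished seventh in second inversion.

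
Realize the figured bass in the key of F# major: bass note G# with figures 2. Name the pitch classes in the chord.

The written figures 2 are shorthand for 6/4/2: the 6/4 are implied.
A second above G# in this key is A#.
A fourth above G# in this key is C#.
A sixth above G# in this key is E#.
Together with the bass G#, this spells A# minor seventh in third inversion.

G#, A#, C#, E#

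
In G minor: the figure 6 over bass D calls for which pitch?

Bb

Counting 5 letter steps above D lands on B; in G minor, that letter is Bb.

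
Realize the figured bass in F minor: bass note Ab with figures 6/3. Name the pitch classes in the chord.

Ab, C, F

A third above Ab in this key is C.
A sixth above Ab in this key is F.
Together with the bass Ab, this spells F minor in first inversion.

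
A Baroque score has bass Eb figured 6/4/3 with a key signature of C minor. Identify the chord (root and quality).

Ab major seventh

The figures 6/4/3 indicate a seventh chord in second inversion.
In second inversion the root lies a fourth above the bass: a fourth above Eb in C minor is Ab.
The chord tones are Eb, G, Ab, C, giving Ab major seventh.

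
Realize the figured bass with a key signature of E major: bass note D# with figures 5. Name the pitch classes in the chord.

The written figures 5 are shorthand for 5/3: the 3 is implied.
A third above D# in this key is F#.
A fifth above D# in this key is A.
Together with the bass D#, this spells D# diminished in root position.

D#, F#, A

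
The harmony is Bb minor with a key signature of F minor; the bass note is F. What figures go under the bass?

6/4

F is the fifth of Bb minor, so the chord is in second inversion.
A triad in second inversion is figured 6/4, conventionally abbreviated 6/4.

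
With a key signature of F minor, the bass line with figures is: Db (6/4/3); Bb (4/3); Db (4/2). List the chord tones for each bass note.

Db, F, G, Bb | Bb, Db, Eb, G | Db, Eb, G, Bb

Db (6/4/3): Db, F, G, Bb.
Bb (6/4/3): Bb, Db, Eb, G.
Db (6/4/2): Db, Eb, G, Bb.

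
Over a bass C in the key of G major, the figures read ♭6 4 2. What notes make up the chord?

A second above C in this key is D.
A fourth above C in this key is F#.
A sixth above C in this key is A, lowered to Ab by the flat.

C, D, F#, Ab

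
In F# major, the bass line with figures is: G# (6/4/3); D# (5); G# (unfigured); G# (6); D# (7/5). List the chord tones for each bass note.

G#, B, C#, E# | D#, F#, A# | G#, B, D# | G#, B, E# | D#, F#, A#, C#

G# (6/4/3): G#, B, C#, E#.
D# (5/3): D#, F#, A#.
G# (5/3): G#, B, D#.
G# (6/3): G#, B, E#.
D# (7/5/3): D#, F#, A#, C#.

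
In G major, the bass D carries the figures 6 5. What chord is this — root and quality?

B minor seventh

The figures 6 5 indicate a seventh chord in first inversion.
In first inversion the root lies a sixth above the bass: a sixth above D in G major is B.
The chord tones are D, F#, A, B, giving B minor seventh.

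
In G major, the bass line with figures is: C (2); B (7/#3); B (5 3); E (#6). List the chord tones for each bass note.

C, D, F#, A | B, D#, F#, A | B, D, F# | E, G, C#

C (6/4/2): C, D, F#, A.
B (7/5/#3): B, D#, F#, A.
B (5/3): B, D, F#.
E (#6/3): E, G, C#.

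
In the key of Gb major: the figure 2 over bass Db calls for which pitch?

Eb

Counting 1 letter step above Db lands on E; in Gb major, that letter is Eb.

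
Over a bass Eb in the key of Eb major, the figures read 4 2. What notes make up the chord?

The written figures 4 2 are shorthand for 6/4/2: the 6 is implied.
A second above Eb in this key is F.
A fourth above Eb in this key is Ab.
A sixth above Eb in this key is C.
Together with the bass Eb, this spells F minor seventh in third inversion.

Eb, F, Ab, C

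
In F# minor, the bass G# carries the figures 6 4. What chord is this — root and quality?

The figures 6 4 indicate a triad in second inversion.
In second inversion the root lies a fourth above the bass: a fourth above G# in F# minor is C#.
The chord tones are G#, C#, E, giving C# minor.

C# minor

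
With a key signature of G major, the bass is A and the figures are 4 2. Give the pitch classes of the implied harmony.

A, B, D, F#

The written figures 4 2 are shorthand for 6/4/2: the 6 is implied.
A second above A in this key is B.
A fourth above A in this key is D.
A sixth above A in this key is F#.
Together with the bass A, this spells B minor seventh in third inversion.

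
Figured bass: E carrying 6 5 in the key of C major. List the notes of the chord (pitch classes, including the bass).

E, G, B, C

The written figures 6 5 are shorthand for 6/5/3: the 3 is implied.
A third above E in this key is G.
A fifth above E in this key is B.
A sixth above E in this key is C.
Together with the bass E, this spells C major seventh in first inversion.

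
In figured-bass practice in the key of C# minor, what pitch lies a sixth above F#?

Counting 5 letter steps above F# lands on D; in C# minor, that letter is D#.

D#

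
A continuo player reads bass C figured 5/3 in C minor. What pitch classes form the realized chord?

C, Eb, G

A third above C in this key is Eb.
A fifth above C in this key is G.
Together with the bass C, this spells C minor in root position.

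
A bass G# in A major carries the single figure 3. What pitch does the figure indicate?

Counting 2 letter steps above G# lands on B; in A major, that letter is B.

B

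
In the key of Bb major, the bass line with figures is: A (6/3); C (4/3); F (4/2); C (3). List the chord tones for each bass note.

A (6/3): A, C, F.
C (6/4/3): C, Eb, F, A.
F (6/4/2): F, G, Bb, D.
C (5/3): C, Eb, G.

A, C, F | C, Eb, F, A | F, G, Bb, D | C, Eb, G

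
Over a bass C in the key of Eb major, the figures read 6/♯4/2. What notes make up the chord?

A second above C in this key is D.
A fourth above C in this key is F, raised to F# by the sharp.
A sixth above C in this key is Ab.

C, D, F#, Ab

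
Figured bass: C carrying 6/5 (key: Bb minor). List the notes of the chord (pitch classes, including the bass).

C, Eb, Gb, Ab

The written figures 6/5 are shorthand for 6/5/3: the 3 is implied.
A third above C in this key is Eb.
A fifth above C in this key is Gb.
A sixth above C in this key is Ab.
Together with the bass C, this spells Ab dominant seventh in first inversion.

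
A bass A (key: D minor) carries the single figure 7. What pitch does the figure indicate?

Counting 6 letter steps above A lands on G; in D minor, that letter is G.

G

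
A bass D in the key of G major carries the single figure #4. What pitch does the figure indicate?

G#

Counting 3 letter steps above D lands on G; in G major, that letter is G.
The #4 figure raises it a semitone, giving G#.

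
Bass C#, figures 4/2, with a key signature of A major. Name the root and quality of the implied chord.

D major seventh

The figures 4/2 indicate a seventh chord in third inversion.
In third inversion the root lies a second above the bass: a second above C# in A major is D.
The chord tones are C#, D, F#, A, giving D major seventh.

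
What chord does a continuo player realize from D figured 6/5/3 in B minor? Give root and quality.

The figures 6/5/3 indicate a seventh chord in first inversion.
In first inversion the root lies a sixth above the bass: a sixth above D in B minor is B.
The chord tones are D, F#, A, B, giving B minor seventh.

B minor seventh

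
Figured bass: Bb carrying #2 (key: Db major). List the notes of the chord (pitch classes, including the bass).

The written figures #2 are shorthand for 6/4/2: the 6/4 are implied.
A second above Bb in this key is C, raised to C# by the sharp.
A fourth above Bb in this key is Eb.
A sixth above Bb in this key is Gb.

Bb, C#, Eb, Gb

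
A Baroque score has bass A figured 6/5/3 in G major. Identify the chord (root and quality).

The figures 6/5/3 indicate a seventh chord in first inversion.
In first inversion the root lies a sixth above the bass: a sixth above A in G major is F#.
The chord tones are A, C, E, F#, giving F# half-diminished seventh.

F# half-diminished seventh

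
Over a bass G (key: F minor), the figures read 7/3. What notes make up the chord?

G, Bb, Db, F

The written figures 7/3 are shorthand for 7/5/3: the 5 is implied.
A third above G in this key is Bb.
A fifth above G in this key is Db.
A seventh above G in this key is F.
Together with the bass G, this spells G half-diminished seventh in root position.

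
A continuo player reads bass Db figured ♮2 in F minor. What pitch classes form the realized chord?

Db, E, G, Bb

The written figures ♮2 are shorthand for 6/4/2: the 6/4 are implied.
A second above Db in this key is Eb, made natural (E) by the ♮ figure.
A fourth above Db in this key is G.
A sixth above Db in this key is Bb.
Together with the bass Db, this spells E diminished seventh in third inversion.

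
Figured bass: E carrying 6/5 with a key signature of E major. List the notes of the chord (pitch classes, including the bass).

The written figures 6/5 are shorthand for 6/5/3: the 3 is implied.
A third above E in this key is G#.
A fifth above E in this key is B.
A sixth above E in this key is C#.
Together with the bass E, this spells C# minor seventh in first inversion.

E, G#, B, C#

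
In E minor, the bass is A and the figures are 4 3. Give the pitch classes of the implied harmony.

The written figures 4 3 are shorthand for 6/4/3: the 6 is implied.
A third above A in this key is C.
A fourth above A in this key is D.
A sixth above A in this key is F#.
Together with the bass A, this spells D dominant seventh in second inversion.

A, C, D, F#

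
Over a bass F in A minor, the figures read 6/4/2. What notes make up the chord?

A second above F in this key is G.
A fourth above F in this key is B.
A sixth above F in this key is D.
Together with the bass F, this spells G dominant seventh in third inversion.

F, G, B, D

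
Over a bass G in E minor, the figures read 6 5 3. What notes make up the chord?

A third above G in this key is B.
A fifth above G in this key is D.
A sixth above G in this key is E.
Together with the bass G, this spells E minor seventh in first inversion.

G, B, D, E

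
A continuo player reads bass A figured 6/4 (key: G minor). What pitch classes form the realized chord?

A, D, F

A fourth above A in this key is D.
A sixth above A in this key is F.
Together with the bass A, this spells D minor in second inversion.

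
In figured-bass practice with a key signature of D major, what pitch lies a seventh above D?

Counting 6 letter steps above D lands on C; in D major, that letter is C#.

C#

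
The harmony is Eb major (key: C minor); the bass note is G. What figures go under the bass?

G is the third of Eb major, so the chord is in first inversion.
A triad in first inversion is figured 6/3, conventionally abbreviated 6.

6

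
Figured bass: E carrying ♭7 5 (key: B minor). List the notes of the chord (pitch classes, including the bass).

E, G, B, Db

The written figures ♭7 5 are shorthand for 7/5/3: the 3 is implied.
A third above E in this key is G.
A fifth above E in this key is B.
A seventh above E in this key is D, lowered to Db by the flat.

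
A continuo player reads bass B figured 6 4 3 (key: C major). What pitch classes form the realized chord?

B, D, E, G

A third above B in this key is D.
A fourth above B in this key is E.
A sixth above B in this key is G.
Together with the bass B, this spells E minor seventh in second inversion.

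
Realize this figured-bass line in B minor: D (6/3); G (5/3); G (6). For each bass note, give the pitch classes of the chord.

D (6/3): D, F#, B.
G (5/3): G, B, D.
G (6/3): G, B, E.

D, F#, B | G, B, D | G, B, E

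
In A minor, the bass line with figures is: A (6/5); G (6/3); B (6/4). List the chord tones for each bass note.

A, C, E, F | G, B, E | B, E, G

A (6/5/3): A, C, E, F.
G (6/3): G, B, E.
B (6/4): B, E, G.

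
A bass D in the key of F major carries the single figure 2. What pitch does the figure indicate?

E

Counting 1 letter step above D lands on E; in F major, that letter is E.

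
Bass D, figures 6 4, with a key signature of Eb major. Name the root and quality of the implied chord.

The figures 6 4 indicate a triad in second inversion.
In second inversion the root lies a fourth above the bass: a fourth above D in Eb major is G.
The chord tones are D, G, Bb, giving G minor.

G minor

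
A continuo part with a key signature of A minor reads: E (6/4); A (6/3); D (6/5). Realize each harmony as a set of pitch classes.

E, A, C | A, C, F | D, F, A, B

E (6/4): E, A, C.
A (6/3): A, C, F.
D (6/5/3): D, F, A, B.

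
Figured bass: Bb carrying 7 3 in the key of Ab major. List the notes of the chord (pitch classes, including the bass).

Bb, Db, F, Ab

The written figures 7 3 are shorthand for 7/5/3: the 5 is implied.
A third above Bb in this key is Db.
A fifth above Bb in this key is F.
A seventh above Bb in this key is Ab.
Together with the bass Bb, this spells Bb minor seventh in root position.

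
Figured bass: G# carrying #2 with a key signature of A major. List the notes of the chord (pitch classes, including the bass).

G#, A#, C#, E

The written figures #2 are shorthand for 6/4/2: the 6/4 are implied.
A second above G# in this key is A, raised to A# by the sharp.
A fourth above G# in this key is C#.
A sixth above G# in this key is E.
Together with the bass G#, this spells A# half-diminished seventh in third inversion.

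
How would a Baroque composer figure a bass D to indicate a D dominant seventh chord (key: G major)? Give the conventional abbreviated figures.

D is the root of D dominant seventh, so the chord is in root position.
A seventh chord in root position is figured 7/5/3, conventionally abbreviated 7.

7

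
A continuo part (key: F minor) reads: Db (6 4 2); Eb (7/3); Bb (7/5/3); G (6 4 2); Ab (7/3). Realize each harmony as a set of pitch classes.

Db (6/4/2): Db, Eb, G, Bb.
Eb (7/5/3): Eb, G, Bb, Db.
Bb (7/5/3): Bb, Db, F, Ab.
G (6/4/2): G, Ab, C, Eb.
Ab (7/5/3): Ab, C, Eb, G.

Db, Eb, G, Bb | Eb, G, Bb, Db | Bb, Db, F, Ab | G, Ab, C, Eb | Ab, C, Eb, G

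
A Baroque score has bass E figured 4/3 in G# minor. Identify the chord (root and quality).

A# half-diminished seventh

The figures 4/3 indicate a seventh chord in second inversion.
In second inversion the root lies a fourth above the bass: a fourth above E in G# minor is A#.
The chord tones are E, G#, A#, C#, giving A# half-diminished seventh.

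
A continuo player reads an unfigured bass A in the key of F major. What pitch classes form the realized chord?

A, C, E

An unfigured bass implies 5/3.
A third above A in this key is C.
A fifth above A in this key is E.
Together with the bass A, this spells A minor in root position.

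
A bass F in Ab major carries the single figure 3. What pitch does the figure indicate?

Counting 2 letter steps above F lands on A; in Ab major, that letter is Ab.

Ab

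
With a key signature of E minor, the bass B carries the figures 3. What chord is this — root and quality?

The figures 3 indicate a triad in root position.
In root position the bass is the root, so the root is B.
The chord tones are B, D, F#, giving B minor.

B minor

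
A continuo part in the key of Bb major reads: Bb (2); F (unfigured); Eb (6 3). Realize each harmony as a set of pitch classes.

Bb, C, Eb, G | F, A, C | Eb, G, C

Bb (6/4/2): Bb, C, Eb, G.
F (5/3): F, A, C.
Eb (6/3): Eb, G, C.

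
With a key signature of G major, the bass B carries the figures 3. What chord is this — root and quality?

B minor

The figures 3 indicate a triad in root position.
In root position the bass is the root, so the root is B.
The chord tones are B, D, F#, giving B minor.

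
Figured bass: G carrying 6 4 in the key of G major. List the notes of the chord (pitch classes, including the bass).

G, C, E

A fourth above G in this key is C.
A sixth above G in this key is E.
Together with the bass G, this spells C major in second inversion.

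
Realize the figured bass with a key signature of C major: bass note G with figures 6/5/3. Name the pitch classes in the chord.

A third above G in this key is B.
A fifth above G in this key is D.
A sixth above G in this key is E.
Together with the bass G, this spells E minor seventh in first inversion.

G, B, D, E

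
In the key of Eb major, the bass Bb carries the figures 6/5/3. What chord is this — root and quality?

G minor seventh

The figures 6/5/3 indicate a seventh chord in first inversion.
In first inversion the root lies a sixth above the bass: a sixth above Bb in Eb major is G.
The chord tones are Bb, D, F, G, giving G minor seventh.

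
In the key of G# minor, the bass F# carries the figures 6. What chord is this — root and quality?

The figures 6 indicate a triad in first inversion.
In first inversion the root lies a sixth above the bass: a sixth above F# in G# minor is D#.
The chord tones are F#, A#, D#, giving D# minor.

D# minor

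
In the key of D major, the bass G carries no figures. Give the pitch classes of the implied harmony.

An unfigured bass implies 5/3.
A third above G in this key is B.
A fifth above G in this key is D.
Together with the bass G, this spells G major in root position.

G, B, D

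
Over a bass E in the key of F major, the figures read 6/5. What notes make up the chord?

E, G, Bb, C

The written figures 6/5 are shorthand for 6/5/3: the 3 is implied.
A third above E in this key is G.
A fifth above E in this key is Bb.
A sixth above E in this key is C.
Together with the bass E, this spells C dominant seventh in first inversion.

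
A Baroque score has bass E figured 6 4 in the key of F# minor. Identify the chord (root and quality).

A major

The figures 6 4 indicate a triad in second inversion.
In second inversion the root lies a fourth above the bass: a fourth above E in F# minor is A.
The chord tones are E, A, C#, giving A major.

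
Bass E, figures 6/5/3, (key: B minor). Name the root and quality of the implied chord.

The figures 6/5/3 indicate a seventh chord in first inversion.
In first inversion the root lies a sixth above the bass: a sixth above E in B minor is C#.
The chord tones are E, G, B, C#, giving C# half-diminished seventh.

C# half-diminished seventh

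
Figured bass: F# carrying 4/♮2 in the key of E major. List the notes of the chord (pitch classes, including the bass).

The written figures 4/♮2 are shorthand for 6/4/2: the 6 is implied.
A second above F# in this key is G#, made natural (G) by the ♮ figure.
A fourth above F# in this key is B.
A sixth above F# in this key is D#.
Together with the bass F#, this spells G augmented major seventh in third inversion.

F#, G, B, D#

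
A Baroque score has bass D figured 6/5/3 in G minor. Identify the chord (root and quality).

Bb major seventh

The figures 6/5/3 indicate a seventh chord in first inversion.
In first inversion the root lies a sixth above the bass: a sixth above D in G minor is Bb.
The chord tones are D, F, A, Bb, giving Bb major seventh.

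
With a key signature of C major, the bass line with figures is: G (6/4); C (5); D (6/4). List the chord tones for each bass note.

G, C, E | C, E, G | D, G, B

G (6/4): G, C, E.
C (5/3): C, E, G.
D (6/4): D, G, B.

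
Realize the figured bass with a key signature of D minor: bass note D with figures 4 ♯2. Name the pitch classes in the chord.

D, E#, G, Bb

The written figures 4 ♯2 are shorthand for 6/4/2: the 6 is implied.
A second above D in this key is E, raised to E# by the sharp.
A fourth above D in this key is G.
A sixth above D in this key is Bb.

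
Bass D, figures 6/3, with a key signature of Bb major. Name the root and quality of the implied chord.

The figures 6/3 indicate a triad in first inversion.
In first inversion the root lies a sixth above the bass: a sixth above D in Bb major is Bb.
The chord tones are D, F, Bb, giving Bb major.

Bb major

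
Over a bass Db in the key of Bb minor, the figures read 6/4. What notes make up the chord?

Db, Gb, Bb

A fourth above Db in this key is Gb.
A sixth above Db in this key is Bb.
Together with the bass Db, this spells Gb major in second inversion.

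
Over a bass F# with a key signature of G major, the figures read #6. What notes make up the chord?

F#, A, D#

The written figures #6 are shorthand for 6/3: the 3 is implied.
A third above F# in this key is A.
A sixth above F# in this key is D, raised to D# by the sharp.
Together with the bass F#, this spells D# diminished in first inversion.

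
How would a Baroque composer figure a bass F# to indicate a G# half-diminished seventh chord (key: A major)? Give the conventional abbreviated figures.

4/2

F# is the seventh of G# half-diminished seventh, so the chord is in third inversion.
A seventh chord in third inversion is figured 6/4/2, conventionally abbreviated 4/2.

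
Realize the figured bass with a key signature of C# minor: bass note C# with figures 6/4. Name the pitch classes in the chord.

C#, F#, A

A fourth above C# in this key is F#.
A sixth above C# in this key is A.
Together with the bass C#, this spells F# minor in second inversion.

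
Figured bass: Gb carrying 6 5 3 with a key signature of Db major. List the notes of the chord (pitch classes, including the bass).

A third above Gb in this key is Bb.
A fifth above Gb in this key is Db.
A sixth above Gb in this key is Eb.
Together with the bass Gb, this spells Eb minor seventh in first inversion.

Gb, Bb, Db, Eb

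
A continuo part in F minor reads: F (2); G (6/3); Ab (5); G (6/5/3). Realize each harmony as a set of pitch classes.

F (6/4/2): F, G, Bb, Db.
G (6/3): G, Bb, Eb.
Ab (5/3): Ab, C, Eb.
G (6/5/3): G, Bb, Db, Eb.

F, G, Bb, Db | G, Bb, Eb | Ab, C, Eb | G, Bb, Db, Eb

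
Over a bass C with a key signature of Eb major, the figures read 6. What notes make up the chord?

The written figures 6 are shorthand for 6/3: the 3 is implied.
A third above C in this key is Eb.
A sixth above C in this key is Ab.
Together with the bass C, this spells Ab major in first inversion.

C, Eb, Ab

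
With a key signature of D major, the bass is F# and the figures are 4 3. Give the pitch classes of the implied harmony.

F#, A, B, D

The written figures 4 3 are shorthand for 6/4/3: the 6 is implied.
A third above F# in this key is A.
A fourth above F# in this key is B.
A sixth above F# in this key is D.
Together with the bass F#, this spells B minor seventh in second inversion.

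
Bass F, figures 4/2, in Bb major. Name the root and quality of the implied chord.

G minor seventh

The figures 4/2 indicate a seventh chord in third inversion.
In third inversion the root lies a second above the bass: a second above F in Bb major is G.
The chord tones are F, G, Bb, D, giving G minor seventh.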